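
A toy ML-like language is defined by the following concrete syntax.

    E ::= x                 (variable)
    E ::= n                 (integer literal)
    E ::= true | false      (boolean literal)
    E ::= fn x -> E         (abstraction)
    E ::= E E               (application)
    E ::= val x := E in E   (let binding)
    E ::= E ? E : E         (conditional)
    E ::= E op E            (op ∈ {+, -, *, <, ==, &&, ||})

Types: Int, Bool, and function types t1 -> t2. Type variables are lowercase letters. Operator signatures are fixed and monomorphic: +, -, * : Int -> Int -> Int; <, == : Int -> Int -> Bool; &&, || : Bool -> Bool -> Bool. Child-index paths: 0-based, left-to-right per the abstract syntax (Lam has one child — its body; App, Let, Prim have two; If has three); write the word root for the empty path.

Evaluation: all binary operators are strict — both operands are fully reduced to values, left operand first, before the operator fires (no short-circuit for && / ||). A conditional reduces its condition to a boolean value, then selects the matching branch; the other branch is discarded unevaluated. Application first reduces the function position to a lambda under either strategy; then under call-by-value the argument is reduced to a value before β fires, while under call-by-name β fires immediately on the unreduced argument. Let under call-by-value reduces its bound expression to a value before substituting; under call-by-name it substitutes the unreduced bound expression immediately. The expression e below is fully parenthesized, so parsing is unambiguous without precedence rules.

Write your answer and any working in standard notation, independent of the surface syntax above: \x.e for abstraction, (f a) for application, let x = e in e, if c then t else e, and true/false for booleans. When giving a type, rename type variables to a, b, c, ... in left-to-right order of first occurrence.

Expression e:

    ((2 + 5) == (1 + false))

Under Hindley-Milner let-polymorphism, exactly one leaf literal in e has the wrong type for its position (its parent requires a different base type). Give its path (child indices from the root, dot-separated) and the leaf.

Answer: 1.1 : false

Working:
  unify Int ~ Int
  unify Int ~ Int
  unify Int ~ Int
  unify Int ~ Int
  unify Bool ~ Int
  FAIL: mismatch Bool ~ Int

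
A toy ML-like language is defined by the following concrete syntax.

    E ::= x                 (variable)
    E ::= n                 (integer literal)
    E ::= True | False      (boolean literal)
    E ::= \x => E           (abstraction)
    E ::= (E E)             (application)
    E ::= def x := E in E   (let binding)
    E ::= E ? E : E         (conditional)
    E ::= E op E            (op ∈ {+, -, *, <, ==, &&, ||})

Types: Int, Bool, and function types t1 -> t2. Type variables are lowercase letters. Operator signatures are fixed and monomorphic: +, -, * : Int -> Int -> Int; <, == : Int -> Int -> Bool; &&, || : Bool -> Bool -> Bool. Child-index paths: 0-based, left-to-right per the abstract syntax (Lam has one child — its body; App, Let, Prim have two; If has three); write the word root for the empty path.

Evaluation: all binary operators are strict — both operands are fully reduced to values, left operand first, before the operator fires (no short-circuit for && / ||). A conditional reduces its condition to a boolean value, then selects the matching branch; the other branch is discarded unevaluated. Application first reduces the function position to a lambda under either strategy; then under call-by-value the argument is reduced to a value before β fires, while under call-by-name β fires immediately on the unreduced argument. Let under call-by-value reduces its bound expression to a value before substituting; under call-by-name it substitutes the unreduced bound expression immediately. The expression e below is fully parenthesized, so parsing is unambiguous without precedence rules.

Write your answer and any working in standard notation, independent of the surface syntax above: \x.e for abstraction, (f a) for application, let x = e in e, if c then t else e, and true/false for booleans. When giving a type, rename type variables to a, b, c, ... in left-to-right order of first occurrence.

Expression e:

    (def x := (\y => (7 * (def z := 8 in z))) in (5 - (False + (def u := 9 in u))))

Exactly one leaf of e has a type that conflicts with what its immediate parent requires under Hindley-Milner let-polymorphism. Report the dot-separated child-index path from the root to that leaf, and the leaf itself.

Derivation:
  unify Int ~ Int
let z : Int
z : Int
  unify Int ~ Int
\y._ : a -> Int
let x : forall. a -> Int
  unify Int ~ Int
  unify Bool ~ Int
  FAIL: mismatch Bool ~ Int

Answer: 1.1.0 : false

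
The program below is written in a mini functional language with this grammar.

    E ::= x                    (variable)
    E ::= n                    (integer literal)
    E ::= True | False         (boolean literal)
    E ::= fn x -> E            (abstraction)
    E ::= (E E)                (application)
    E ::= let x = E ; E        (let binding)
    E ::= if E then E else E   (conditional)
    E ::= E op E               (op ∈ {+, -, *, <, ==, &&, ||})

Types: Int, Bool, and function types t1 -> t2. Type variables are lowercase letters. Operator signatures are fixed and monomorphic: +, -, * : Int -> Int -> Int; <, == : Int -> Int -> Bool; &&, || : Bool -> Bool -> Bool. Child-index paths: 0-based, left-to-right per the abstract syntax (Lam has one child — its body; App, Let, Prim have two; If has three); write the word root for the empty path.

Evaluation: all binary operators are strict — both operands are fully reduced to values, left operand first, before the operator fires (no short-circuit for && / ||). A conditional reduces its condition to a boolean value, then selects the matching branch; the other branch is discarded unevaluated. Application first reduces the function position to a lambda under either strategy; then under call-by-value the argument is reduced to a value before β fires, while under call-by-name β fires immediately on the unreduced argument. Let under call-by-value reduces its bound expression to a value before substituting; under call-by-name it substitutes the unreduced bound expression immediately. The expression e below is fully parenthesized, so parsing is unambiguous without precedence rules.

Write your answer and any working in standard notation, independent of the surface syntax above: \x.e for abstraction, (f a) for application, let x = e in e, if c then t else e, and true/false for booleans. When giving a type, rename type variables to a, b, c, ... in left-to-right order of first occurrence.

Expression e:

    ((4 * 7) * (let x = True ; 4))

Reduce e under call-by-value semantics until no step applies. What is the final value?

Answer: 112

Derivation:
step 0: ((4 * 7) * (let x = true in 4))
step 1: [delta@0] (28 * (let x = true in 4))
step 2: [let@1] (28 * 4)
step 3: [delta@root] 112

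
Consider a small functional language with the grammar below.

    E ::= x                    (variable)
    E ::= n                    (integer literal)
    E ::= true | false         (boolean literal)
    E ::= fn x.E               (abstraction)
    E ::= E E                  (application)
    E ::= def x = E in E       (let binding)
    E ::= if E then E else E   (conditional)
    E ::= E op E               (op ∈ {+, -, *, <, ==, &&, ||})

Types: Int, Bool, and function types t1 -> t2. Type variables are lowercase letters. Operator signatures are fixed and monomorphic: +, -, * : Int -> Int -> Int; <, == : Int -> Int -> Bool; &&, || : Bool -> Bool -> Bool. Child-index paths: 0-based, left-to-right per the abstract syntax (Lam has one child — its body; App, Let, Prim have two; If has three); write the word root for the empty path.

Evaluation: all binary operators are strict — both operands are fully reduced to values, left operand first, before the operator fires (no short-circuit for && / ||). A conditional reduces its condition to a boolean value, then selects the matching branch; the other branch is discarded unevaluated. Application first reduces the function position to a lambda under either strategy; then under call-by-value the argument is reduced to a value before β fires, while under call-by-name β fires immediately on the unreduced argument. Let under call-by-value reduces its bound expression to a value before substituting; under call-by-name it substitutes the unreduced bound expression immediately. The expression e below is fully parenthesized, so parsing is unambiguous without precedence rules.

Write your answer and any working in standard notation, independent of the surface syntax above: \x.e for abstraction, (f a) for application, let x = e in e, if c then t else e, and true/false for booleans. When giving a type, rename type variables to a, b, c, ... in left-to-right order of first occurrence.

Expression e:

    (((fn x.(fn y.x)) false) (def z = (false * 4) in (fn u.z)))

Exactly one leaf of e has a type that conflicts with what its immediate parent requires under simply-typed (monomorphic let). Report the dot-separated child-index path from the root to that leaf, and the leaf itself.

Derivation:
x : a
\y._ : b -> a
\x._ : a -> b -> a
  unify a -> b -> a ~ Bool -> c
  unify a ~ Bool
  unify b -> Bool ~ c
_ _ : b -> Bool
  unify Bool ~ Int
  FAIL: mismatch Bool ~ Int

Answer: 1.0.0 : false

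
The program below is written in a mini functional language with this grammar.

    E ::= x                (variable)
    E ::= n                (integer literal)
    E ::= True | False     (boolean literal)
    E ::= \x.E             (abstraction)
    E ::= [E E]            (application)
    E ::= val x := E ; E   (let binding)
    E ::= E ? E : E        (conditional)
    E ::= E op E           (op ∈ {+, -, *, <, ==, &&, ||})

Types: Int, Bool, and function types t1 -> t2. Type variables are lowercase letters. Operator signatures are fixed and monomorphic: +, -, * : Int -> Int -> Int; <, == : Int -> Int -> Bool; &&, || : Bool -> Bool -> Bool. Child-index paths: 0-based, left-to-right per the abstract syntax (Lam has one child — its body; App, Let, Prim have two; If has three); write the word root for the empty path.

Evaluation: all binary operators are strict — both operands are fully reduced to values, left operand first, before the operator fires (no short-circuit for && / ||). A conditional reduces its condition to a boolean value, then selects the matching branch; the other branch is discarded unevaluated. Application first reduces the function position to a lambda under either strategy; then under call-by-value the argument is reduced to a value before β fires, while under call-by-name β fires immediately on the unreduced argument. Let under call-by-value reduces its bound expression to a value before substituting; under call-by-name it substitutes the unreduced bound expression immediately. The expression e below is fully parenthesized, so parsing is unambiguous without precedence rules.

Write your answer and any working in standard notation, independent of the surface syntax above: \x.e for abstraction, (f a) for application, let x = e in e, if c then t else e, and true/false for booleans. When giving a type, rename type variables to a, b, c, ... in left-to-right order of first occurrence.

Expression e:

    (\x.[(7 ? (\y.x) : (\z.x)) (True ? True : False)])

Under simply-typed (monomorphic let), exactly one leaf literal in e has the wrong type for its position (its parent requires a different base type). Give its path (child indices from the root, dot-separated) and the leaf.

Answer: 0.0.0 : 7

Working:
  unify Int ~ Bool
  FAIL: mismatch Int ~ Bool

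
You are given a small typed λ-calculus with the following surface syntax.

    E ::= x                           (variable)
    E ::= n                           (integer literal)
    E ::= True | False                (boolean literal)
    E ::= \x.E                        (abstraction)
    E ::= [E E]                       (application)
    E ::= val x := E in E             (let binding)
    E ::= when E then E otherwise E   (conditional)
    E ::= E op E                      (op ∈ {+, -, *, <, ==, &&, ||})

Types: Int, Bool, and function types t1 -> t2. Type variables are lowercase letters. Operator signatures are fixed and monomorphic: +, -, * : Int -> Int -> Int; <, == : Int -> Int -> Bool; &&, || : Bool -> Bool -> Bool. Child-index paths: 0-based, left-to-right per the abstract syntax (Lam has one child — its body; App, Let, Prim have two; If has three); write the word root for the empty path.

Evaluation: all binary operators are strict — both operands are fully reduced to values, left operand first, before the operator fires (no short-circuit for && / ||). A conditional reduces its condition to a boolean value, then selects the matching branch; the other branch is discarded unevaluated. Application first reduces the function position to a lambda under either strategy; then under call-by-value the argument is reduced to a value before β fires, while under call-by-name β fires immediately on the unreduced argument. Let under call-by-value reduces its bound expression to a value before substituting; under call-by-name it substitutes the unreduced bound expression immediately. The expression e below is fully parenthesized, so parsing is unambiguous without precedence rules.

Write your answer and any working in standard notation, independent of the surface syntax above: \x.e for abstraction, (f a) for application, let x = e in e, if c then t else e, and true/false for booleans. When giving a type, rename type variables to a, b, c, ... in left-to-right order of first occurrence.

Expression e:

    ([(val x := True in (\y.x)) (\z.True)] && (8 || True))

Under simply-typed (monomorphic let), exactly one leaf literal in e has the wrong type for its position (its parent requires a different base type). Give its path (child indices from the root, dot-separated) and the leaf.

Answer: 1.0 : 8

Derivation:
let x : Bool
x : Bool
\y._ : a -> Bool
\z._ : b -> Bool
  unify a -> Bool ~ (b -> Bool) -> c
  unify a ~ b -> Bool
  unify Bool ~ c
_ _ : Bool
  unify Bool ~ Bool
  unify Int ~ Bool
  FAIL: mismatch Int ~ Bool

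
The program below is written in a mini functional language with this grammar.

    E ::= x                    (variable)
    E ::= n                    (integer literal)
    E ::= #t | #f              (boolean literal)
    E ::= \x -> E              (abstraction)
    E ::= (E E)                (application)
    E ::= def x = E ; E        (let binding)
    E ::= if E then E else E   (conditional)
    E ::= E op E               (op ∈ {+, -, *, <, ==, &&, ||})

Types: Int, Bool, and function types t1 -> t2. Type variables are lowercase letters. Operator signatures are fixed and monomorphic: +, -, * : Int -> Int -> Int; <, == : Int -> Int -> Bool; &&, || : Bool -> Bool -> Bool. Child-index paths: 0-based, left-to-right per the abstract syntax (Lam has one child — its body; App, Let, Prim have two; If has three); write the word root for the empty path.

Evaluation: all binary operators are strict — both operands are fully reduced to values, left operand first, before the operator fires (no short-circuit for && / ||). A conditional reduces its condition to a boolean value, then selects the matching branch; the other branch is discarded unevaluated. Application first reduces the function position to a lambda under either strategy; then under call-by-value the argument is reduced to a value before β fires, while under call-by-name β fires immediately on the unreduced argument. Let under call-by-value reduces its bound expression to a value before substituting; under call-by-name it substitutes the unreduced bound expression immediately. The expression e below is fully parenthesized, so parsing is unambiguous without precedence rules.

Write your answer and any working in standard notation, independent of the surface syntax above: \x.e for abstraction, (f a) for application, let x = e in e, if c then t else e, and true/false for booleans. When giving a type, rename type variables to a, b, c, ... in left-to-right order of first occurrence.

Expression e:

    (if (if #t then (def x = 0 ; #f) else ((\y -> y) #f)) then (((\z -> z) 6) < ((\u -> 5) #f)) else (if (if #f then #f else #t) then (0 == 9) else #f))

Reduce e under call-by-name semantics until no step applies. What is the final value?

Derivation:
step 0: (if (if true then (let x = 0 in false) else ((\y.y) false)) then (((\z.z) 6) < ((\u.5) false)) else (if (if false then false else true) then (0 == 9) else false))
step 1: [if@0] (if (let x = 0 in false) then (((\z.z) 6) < ((\u.5) false)) else (if (if false then false else true) then (0 == 9) else false))
step 2: [let@0] (if false then (((\z.z) 6) < ((\u.5) false)) else (if (if false then false else true) then (0 == 9) else false))
step 3: [if@root] (if (if false then false else true) then (0 == 9) else false)
step 4: [if@0] (if true then (0 == 9) else false)
step 5: [if@root] (0 == 9)
step 6: [delta@root] false

Answer: false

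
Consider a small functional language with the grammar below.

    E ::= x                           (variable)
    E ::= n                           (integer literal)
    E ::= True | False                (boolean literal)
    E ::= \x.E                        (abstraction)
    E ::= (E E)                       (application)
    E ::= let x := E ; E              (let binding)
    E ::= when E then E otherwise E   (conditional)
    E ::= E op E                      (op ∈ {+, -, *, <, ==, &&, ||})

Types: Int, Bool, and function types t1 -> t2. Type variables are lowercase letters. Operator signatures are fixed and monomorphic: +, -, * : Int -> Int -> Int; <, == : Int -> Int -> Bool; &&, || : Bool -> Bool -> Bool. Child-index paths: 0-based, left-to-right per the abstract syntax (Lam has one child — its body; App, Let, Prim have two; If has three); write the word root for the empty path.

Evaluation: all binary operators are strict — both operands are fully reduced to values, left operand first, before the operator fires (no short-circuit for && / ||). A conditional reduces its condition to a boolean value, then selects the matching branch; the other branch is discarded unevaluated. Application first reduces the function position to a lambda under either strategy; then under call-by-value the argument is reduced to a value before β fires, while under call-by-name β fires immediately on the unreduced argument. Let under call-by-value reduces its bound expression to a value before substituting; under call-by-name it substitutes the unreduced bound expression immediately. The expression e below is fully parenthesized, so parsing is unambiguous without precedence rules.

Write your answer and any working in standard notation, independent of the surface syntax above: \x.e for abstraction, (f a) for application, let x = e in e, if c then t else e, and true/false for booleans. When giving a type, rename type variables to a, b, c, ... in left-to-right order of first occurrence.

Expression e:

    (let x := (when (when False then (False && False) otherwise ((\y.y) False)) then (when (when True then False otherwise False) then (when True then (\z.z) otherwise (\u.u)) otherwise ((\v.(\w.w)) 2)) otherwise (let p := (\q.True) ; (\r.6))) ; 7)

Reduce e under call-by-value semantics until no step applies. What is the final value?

Working:
step 0: (let x = (if (if false then (false && false) else ((\y.y) false)) then (if (if true then false else false) then (if true then (\z.z) else (\u.u)) else ((\v.(\w.w)) 2)) else (let p = (\q.true) in (\r.6))) in 7)
step 1: [if@0.0] (let x = (if ((\y.y) false) then (if (if true then false else false) then (if true then (\z.z) else (\u.u)) else ((\v.(\w.w)) 2)) else (let p = (\q.true) in (\r.6))) in 7)
step 2: [beta@0.0] (let x = (if false then (if (if true then false else false) then (if true then (\z.z) else (\u.u)) else ((\v.(\w.w)) 2)) else (let p = (\q.true) in (\r.6))) in 7)
step 3: [if@0] (let x = (let p = (\q.true) in (\r.6)) in 7)
step 4: [let@0] (let x = (\r.6) in 7)
step 5: [let@root] 7

Answer: 7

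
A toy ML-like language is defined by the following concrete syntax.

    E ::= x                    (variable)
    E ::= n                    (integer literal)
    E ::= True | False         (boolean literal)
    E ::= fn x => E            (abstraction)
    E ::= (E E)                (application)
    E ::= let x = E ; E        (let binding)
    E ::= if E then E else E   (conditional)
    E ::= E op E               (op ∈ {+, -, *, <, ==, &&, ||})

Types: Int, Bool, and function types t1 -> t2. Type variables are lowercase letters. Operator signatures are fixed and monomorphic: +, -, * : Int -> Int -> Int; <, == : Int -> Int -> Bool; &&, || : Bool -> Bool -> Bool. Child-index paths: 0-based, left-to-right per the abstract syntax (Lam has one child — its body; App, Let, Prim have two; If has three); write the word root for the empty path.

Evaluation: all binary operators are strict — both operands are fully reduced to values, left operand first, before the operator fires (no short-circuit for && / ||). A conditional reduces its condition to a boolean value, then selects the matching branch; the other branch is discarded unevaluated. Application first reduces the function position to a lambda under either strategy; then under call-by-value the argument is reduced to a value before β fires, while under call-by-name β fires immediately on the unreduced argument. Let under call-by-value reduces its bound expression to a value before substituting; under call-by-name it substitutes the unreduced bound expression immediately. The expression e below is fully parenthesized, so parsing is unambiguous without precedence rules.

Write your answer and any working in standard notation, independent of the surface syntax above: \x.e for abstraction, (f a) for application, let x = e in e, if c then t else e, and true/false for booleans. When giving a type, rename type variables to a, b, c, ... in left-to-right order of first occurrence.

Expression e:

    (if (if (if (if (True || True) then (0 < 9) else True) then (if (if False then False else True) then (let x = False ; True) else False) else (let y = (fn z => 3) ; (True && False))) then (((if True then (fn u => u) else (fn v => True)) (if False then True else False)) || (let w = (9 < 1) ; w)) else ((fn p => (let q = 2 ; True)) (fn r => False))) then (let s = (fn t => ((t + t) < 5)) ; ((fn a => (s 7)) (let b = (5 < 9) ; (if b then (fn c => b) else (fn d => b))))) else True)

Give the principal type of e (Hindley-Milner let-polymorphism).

Trace:
  unify Bool ~ Bool
  unify Bool ~ Bool
  unify Bool ~ Bool
  unify Int ~ Int
  unify Int ~ Int
  unify Bool ~ Bool
  unify Bool ~ Bool
  unify Bool ~ Bool
  unify Bool ~ Bool
  unify Bool ~ Bool
let x : Bool
  unify Bool ~ Bool
\z._ : a -> Int
let y : forall. a -> Int
  unify Bool ~ Bool
  unify Bool ~ Bool
  unify Bool ~ Bool
  unify Bool ~ Bool
  unify Bool ~ Bool
u : b
\u._ : b -> b
\v._ : c -> Bool
  unify b -> b ~ c -> Bool
  unify b ~ c
  unify c ~ Bool
  unify Bool ~ Bool
  unify Bool ~ Bool
  unify Bool -> Bool ~ Bool -> d
  unify Bool ~ Bool
  unify Bool ~ d
_ _ : Bool
  unify Bool ~ Bool
  unify Int ~ Int
  unify Int ~ Int
let w : Bool
w : Bool
  unify Bool ~ Bool
let q : Int
\p._ : e -> Bool
\r._ : f -> Bool
  unify e -> Bool ~ (f -> Bool) -> g
  unify e ~ f -> Bool
  unify Bool ~ g
_ _ : Bool
  unify Bool ~ Bool
  unify Bool ~ Bool
t : h
  unify h ~ Int
t : Int
  unify Int ~ Int
  unify Int ~ Int
  unify Int ~ Int
\t._ : Int -> Bool
let s : Int -> Bool
s : Int -> Bool
  unify Int -> Bool ~ Int -> j
  unify Int ~ Int
  unify Bool ~ j
_ _ : Bool
\a._ : i -> Bool
  unify Int ~ Int
  unify Int ~ Int
let b : Bool
b : Bool
  unify Bool ~ Bool
b : Bool
\c._ : k -> Bool
b : Bool
\d._ : l -> Bool
  unify k -> Bool ~ l -> Bool
  unify k ~ l
  unify Bool ~ Bool
  unify i -> Bool ~ (l -> Bool) -> m
  unify i ~ l -> Bool
  unify Bool ~ m
_ _ : Bool
  unify Bool ~ Bool

Answer: Bool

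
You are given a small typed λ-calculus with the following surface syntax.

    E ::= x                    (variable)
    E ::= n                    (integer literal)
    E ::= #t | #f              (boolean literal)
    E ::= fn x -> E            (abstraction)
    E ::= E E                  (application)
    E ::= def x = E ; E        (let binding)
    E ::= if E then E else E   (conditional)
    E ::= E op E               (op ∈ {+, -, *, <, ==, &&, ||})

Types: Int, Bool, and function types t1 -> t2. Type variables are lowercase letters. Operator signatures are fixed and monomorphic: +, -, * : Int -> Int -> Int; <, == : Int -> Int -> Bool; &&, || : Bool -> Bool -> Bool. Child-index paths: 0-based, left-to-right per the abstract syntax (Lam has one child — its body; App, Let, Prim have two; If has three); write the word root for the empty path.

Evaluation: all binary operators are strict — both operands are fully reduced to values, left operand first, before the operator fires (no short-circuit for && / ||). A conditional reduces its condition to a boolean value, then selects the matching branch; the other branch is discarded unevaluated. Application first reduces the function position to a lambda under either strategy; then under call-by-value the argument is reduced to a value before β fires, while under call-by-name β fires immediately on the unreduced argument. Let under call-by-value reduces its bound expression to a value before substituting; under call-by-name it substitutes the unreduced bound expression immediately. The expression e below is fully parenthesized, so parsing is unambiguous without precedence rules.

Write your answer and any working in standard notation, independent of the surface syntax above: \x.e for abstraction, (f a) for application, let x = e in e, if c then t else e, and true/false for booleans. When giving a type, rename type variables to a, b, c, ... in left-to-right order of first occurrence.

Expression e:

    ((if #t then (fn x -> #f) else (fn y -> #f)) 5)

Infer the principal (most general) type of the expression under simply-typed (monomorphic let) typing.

Answer: Bool

Working:
  unify Bool ~ Bool
\x._ : a -> Bool
\y._ : b -> Bool
  unify a -> Bool ~ b -> Bool
  unify a ~ b
  unify Bool ~ Bool
  unify b -> Bool ~ Int -> c
  unify b ~ Int
  unify Bool ~ c
_ _ : Bool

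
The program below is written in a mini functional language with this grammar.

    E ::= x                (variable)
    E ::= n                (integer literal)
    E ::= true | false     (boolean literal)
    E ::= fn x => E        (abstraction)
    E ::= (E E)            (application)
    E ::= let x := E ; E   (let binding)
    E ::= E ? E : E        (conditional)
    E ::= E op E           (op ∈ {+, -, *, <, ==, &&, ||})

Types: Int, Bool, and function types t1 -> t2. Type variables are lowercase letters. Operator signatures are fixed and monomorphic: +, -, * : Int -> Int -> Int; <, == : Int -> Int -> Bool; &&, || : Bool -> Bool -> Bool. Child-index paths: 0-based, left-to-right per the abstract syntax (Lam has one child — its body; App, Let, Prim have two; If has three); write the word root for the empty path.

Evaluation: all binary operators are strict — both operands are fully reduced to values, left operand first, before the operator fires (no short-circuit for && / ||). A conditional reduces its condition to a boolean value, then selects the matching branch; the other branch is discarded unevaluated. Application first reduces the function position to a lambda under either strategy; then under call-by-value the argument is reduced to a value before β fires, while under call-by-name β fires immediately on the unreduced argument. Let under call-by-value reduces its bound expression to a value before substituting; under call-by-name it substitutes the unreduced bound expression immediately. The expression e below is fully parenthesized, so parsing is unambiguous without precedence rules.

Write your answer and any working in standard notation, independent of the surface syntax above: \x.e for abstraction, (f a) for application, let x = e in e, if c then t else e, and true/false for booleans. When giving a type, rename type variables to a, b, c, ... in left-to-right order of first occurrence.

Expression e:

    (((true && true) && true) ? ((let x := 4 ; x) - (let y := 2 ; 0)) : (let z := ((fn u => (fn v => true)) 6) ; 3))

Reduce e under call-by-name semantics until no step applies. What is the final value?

Answer: 4

Trace:
step 0: (if ((true && true) && true) then ((let x = 4 in x) - (let y = 2 in 0)) else (let z = ((\u.(\v.true)) 6) in 3))
step 1: [delta@0.0] (if (true && true) then ((let x = 4 in x) - (let y = 2 in 0)) else (let z = ((\u.(\v.true)) 6) in 3))
step 2: [delta@0] (if true then ((let x = 4 in x) - (let y = 2 in 0)) else (let z = ((\u.(\v.true)) 6) in 3))
step 3: [if@root] ((let x = 4 in x) - (let y = 2 in 0))
step 4: [let@0] (4 - (let y = 2 in 0))
step 5: [let@1] (4 - 0)
step 6: [delta@root] 4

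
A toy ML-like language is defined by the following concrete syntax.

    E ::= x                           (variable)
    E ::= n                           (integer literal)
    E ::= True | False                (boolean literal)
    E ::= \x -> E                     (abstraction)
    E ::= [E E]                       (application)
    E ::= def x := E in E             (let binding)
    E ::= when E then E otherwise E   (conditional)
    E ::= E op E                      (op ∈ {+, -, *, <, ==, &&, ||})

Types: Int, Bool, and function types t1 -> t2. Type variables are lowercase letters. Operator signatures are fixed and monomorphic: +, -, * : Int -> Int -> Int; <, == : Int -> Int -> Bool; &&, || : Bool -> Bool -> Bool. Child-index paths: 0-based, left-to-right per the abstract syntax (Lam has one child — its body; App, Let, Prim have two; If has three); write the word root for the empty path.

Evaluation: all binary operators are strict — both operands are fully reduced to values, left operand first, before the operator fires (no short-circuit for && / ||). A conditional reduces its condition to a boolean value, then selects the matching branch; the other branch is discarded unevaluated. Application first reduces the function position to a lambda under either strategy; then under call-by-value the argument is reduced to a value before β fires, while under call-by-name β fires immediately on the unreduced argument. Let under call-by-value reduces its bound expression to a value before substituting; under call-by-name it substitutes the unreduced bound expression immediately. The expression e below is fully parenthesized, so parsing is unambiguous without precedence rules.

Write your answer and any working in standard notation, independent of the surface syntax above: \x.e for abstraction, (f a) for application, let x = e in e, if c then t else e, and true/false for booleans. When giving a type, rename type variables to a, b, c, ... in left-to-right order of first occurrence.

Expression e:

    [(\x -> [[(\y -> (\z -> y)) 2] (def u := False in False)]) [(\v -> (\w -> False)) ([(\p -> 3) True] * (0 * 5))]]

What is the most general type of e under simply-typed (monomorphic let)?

Answer: Int

Working:
y : b
\z._ : c -> b
\y._ : b -> c -> b
  unify b -> c -> b ~ Int -> d
  unify b ~ Int
  unify c -> Int ~ d
_ _ : c -> Int
let u : Bool
  unify c -> Int ~ Bool -> e
  unify c ~ Bool
  unify Int ~ e
_ _ : Int
\x._ : a -> Int
\w._ : g -> Bool
\v._ : f -> g -> Bool
\p._ : h -> Int
  unify h -> Int ~ Bool -> i
  unify h ~ Bool
  unify Int ~ i
_ _ : Int
  unify Int ~ Int
  unify Int ~ Int
  unify Int ~ Int
  unify Int ~ Int
  unify f -> g -> Bool ~ Int -> j
  unify f ~ Int
  unify g -> Bool ~ j
_ _ : g -> Bool
  unify a -> Int ~ (g -> Bool) -> k
  unify a ~ g -> Bool
  unify Int ~ k
_ _ : Int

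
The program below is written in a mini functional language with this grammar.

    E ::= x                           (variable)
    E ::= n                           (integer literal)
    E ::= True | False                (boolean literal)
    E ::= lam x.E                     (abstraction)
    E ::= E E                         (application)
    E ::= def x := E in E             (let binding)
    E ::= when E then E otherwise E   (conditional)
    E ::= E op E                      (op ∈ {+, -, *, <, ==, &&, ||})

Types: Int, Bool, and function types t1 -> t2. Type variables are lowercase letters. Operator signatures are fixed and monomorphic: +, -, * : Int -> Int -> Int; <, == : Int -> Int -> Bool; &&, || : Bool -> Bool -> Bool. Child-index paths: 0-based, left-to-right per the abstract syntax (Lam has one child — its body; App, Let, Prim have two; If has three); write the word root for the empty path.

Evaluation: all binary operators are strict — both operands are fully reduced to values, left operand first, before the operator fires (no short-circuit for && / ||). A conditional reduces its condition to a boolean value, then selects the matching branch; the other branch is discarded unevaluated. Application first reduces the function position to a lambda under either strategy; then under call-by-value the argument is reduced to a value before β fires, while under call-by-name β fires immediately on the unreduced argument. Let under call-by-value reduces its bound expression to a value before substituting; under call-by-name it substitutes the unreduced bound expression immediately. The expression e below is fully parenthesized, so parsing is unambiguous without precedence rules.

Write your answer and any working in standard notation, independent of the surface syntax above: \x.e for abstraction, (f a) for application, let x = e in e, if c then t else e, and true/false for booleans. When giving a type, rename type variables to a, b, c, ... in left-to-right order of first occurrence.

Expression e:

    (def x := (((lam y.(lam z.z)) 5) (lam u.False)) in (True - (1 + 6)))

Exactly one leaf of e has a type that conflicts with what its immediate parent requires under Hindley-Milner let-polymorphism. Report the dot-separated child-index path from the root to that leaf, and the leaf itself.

Answer: 1.0 : true

Derivation:
z : b
\z._ : b -> b
\y._ : a -> b -> b
  unify a -> b -> b ~ Int -> c
  unify a ~ Int
  unify b -> b ~ c
_ _ : b -> b
\u._ : d -> Bool
  unify b -> b ~ (d -> Bool) -> e
  unify b ~ d -> Bool
  unify d -> Bool ~ e
_ _ : d -> Bool
let x : forall. d -> Bool
  unify Bool ~ Int
  FAIL: mismatch Bool ~ Int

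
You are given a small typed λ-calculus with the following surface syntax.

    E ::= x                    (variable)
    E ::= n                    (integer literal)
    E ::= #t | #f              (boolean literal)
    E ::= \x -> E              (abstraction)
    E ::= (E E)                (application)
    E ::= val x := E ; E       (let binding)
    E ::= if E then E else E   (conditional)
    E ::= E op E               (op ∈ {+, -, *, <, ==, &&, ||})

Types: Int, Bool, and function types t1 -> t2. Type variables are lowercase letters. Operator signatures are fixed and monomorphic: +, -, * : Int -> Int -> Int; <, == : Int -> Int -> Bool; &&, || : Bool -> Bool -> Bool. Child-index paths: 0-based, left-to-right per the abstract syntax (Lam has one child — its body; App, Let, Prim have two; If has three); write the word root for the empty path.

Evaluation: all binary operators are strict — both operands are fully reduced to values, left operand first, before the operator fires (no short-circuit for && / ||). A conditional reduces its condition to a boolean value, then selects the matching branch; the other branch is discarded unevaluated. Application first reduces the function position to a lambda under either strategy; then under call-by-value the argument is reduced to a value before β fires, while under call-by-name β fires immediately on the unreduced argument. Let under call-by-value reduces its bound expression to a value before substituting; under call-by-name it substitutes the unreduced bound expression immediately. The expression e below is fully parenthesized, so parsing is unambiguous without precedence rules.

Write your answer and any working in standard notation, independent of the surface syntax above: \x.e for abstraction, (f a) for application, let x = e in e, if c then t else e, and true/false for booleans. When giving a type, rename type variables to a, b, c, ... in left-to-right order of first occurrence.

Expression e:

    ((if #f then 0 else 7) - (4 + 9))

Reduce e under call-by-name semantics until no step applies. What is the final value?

Answer: -6

Trace:
step 0: ((if false then 0 else 7) - (4 + 9))
step 1: [if@0] (7 - (4 + 9))
step 2: [delta@1] (7 - 13)
step 3: [delta@root] -6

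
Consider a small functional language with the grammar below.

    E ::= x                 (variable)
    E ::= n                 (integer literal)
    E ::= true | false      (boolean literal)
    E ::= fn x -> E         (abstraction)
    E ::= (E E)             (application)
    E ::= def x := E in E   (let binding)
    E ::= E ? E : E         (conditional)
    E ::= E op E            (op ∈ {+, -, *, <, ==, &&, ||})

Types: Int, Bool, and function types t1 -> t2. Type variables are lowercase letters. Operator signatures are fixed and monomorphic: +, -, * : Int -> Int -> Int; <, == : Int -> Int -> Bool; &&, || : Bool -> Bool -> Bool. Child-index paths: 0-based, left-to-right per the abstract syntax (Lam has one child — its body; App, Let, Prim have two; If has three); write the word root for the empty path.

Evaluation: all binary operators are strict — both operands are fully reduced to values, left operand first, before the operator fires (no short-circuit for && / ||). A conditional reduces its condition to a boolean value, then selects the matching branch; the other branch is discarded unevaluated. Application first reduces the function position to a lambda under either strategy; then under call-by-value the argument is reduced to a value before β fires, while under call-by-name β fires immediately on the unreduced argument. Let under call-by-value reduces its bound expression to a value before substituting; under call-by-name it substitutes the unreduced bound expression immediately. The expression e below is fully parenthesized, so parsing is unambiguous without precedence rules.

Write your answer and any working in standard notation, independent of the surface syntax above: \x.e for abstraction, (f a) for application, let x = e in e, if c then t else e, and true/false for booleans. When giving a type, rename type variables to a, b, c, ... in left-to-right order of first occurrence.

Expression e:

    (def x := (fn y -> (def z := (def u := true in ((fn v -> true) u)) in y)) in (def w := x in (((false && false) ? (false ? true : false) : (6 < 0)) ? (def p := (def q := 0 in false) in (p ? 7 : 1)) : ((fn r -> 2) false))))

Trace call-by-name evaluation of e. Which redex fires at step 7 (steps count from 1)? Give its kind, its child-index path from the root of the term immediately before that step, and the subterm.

Answer: beta at root : ((\r.2) false)

Derivation:
step 0: (let x = (\y.(let z = (let u = true in ((\v.true) u)) in y)) in (let w = x in (if (if (false && false) then (if false then true else false) else (6 < 0)) then (let p = (let q = 0 in false) in (if p then 7 else 1)) else ((\r.2) false))))
step 1: [let@root] (let w = (\y.(let z = (let u = true in ((\v.true) u)) in y)) in (if (if (false && false) then (if false then true else false) else (6 < 0)) then (let p = (let q = 0 in false) in (if p then 7 else 1)) else ((\r.2) false)))
step 2: [let@root] (if (if (false && false) then (if false then true else false) else (6 < 0)) then (let p = (let q = 0 in false) in (if p then 7 else 1)) else ((\r.2) false))
step 3: [delta@0.0] (if (if false then (if false then true else false) else (6 < 0)) then (let p = (let q = 0 in false) in (if p then 7 else 1)) else ((\r.2) false))
step 4: [if@0] (if (6 < 0) then (let p = (let q = 0 in false) in (if p then 7 else 1)) else ((\r.2) false))
step 5: [delta@0] (if false then (let p = (let q = 0 in false) in (if p then 7 else 1)) else ((\r.2) false))
step 6: [if@root] ((\r.2) false)
step 7: [beta@root] 2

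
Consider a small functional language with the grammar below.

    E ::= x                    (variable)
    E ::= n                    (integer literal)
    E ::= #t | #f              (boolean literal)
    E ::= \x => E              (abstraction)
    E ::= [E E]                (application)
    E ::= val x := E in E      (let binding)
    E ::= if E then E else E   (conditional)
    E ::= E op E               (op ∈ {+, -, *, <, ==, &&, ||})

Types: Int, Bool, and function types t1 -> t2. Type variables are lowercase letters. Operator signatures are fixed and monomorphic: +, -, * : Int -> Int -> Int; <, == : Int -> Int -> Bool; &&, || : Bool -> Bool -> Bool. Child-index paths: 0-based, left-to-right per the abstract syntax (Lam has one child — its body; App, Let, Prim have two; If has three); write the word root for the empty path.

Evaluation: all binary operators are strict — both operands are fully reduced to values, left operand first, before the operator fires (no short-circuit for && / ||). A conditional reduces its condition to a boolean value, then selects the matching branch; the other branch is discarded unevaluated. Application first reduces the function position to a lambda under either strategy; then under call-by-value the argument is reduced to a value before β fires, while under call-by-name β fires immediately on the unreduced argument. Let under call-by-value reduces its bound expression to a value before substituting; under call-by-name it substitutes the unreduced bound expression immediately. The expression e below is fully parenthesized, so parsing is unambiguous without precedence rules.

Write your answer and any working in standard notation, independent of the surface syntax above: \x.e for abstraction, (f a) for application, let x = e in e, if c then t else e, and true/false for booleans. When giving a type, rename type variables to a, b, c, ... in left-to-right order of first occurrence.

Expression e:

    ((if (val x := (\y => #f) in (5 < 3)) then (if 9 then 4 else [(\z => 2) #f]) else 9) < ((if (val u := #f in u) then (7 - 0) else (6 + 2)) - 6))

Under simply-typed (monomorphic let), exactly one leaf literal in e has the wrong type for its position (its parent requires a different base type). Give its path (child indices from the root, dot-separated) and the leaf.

Answer: 0.1.0 : 9

Trace:
\y._ : a -> Bool
let x : a -> Bool
  unify Int ~ Int
  unify Int ~ Int
  unify Bool ~ Bool
  unify Int ~ Bool
  FAIL: mismatch Int ~ Bool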